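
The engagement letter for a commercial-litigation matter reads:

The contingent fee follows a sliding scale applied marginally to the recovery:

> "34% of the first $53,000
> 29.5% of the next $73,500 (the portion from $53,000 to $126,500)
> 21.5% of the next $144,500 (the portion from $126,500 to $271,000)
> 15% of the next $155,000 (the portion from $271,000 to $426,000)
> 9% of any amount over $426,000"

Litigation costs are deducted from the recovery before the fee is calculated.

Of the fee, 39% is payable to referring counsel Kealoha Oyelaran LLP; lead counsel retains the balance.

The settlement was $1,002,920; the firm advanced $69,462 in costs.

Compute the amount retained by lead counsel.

$85,211.64

Fee base (net of costs): $1,002,920 − $69,462 = $933,458
First $53,000 at 34% = $18,020.00
Next $73,500 at 29.5% = $21,682.50
Next $144,500 at 21.5% = $31,067.50
Next $155,000 at 15% = $23,250.00
Remaining $507,458 at 9% = $45,671.22
Fee: $18,020.00 + $21,682.50 + $31,067.50 + $23,250.00 + $45,671.22 = $139,691.22
Referral share: 39% of $139,691.22 = $54,479.58; lead counsel retains $139,691.22 − $54,479.58 = $85,211.64.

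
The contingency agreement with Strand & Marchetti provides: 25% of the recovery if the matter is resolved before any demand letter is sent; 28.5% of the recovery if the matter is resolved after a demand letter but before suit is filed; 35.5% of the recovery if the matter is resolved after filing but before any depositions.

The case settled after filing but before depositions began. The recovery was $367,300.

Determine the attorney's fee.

The matter settled after filing but before depositions began, so the 35.5% rate applies.
$367,300 × 35.5% = $130,391.50

$130,391.50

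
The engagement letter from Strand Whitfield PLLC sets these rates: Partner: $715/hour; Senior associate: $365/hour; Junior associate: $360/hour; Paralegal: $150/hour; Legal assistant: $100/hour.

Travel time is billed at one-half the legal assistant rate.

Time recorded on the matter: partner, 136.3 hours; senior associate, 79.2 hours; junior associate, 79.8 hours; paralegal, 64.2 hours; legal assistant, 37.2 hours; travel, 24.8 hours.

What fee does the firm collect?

Partner: 136.3 × $715 = $97,454.50
Senior associate: 79.2 × $365 = $28,908.00
Junior associate: 79.8 × $360 = $28,728.00
Paralegal: 64.2 × $150 = $9,630.00
Legal assistant: 37.2 × $100 = $3,720.00
Subtotal: $97,454.50 + $28,908.00 + $28,728.00 + $9,630.00 + $3,720.00 = $168,440.50
Travel: 24.8 × ($100 ÷ 2) = 24.8 × $50.00 = $1,240.00
Total: $168,440.50 + $1,240.00 = $169,680.50

$169,680.50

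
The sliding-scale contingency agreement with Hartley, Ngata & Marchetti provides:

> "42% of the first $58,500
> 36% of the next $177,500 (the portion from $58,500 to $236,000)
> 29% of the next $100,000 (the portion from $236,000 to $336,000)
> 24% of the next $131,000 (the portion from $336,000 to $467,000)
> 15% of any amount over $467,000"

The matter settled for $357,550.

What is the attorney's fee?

First $58,500 at 42% = $24,570.00
Next $177,500 at 36% = $63,900.00
Next $100,000 at 29% = $29,000.00
Remaining $21,550 at 24% = $5,172.00
Fee: $24,570.00 + $63,900.00 + $29,000.00 + $5,172.00 = $122,642.00

$122,642.00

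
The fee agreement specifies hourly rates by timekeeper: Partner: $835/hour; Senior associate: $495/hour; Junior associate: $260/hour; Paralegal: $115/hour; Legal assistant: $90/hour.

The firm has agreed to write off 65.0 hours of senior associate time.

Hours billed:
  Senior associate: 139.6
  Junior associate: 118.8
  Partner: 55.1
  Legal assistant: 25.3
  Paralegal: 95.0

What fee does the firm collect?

Partner: 55.1 × $835 = $46,008.50
Senior associate: 139.6 × $495 = $69,102.00
Junior associate: 118.8 × $260 = $30,888.00
Paralegal: 95.0 × $115 = $10,925.00
Legal assistant: 25.3 × $90 = $2,277.00
Subtotal: $159,200.50
Write-off: 65.0 × $495 = $32,175.00
Total: $159,200.50 − $32,175.00 = $127,025.50

$127,025.50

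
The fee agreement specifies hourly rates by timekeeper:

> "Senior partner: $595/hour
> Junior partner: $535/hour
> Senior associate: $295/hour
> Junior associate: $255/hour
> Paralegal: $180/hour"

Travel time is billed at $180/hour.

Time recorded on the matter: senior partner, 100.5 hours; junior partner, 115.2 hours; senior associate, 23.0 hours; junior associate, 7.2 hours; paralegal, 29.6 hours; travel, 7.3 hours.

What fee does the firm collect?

Senior partner: 100.5 × $595 = $59,797.50
Junior partner: 115.2 × $535 = $61,632.00
Senior associate: 23.0 × $295 = $6,785.00
Junior associate: 7.2 × $255 = $1,836.00
Paralegal: 29.6 × $180 = $5,328.00
Subtotal: $59,797.50 + $61,632.00 + $6,785.00 + $1,836.00 + $5,328.00 = $135,378.50
Travel: 7.3 × $180 = $1,314.00
Total: $135,378.50 + $1,314.00 = $136,692.50

$136,692.50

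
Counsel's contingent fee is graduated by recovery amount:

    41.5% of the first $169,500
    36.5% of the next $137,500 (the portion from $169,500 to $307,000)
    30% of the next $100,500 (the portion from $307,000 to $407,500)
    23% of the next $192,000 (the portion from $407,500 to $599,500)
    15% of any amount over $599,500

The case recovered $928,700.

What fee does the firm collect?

$244,220.00

First $169,500 at 41.5% = $70,342.50
Next $137,500 at 36.5% = $50,187.50
Next $100,500 at 30% = $30,150.00
Next $192,000 at 23% = $44,160.00
Remaining $329,200 at 15% = $49,380.00
Fee: $70,342.50 + $50,187.50 + $30,150.00 + $44,160.00 + $49,380.00 = $244,220.00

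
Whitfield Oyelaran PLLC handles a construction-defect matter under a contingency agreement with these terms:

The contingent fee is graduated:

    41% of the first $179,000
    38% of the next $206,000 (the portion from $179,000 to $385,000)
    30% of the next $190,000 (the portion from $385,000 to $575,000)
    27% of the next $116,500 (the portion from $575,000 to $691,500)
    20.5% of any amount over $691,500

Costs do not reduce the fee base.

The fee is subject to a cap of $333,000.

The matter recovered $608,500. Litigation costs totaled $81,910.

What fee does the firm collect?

$217,715.00

Fee base is the gross recovery, $608,500; costs are reimbursed separately.
First $179,000 at 41% = $73,390.00
Next $206,000 at 38% = $78,280.00
Next $190,000 at 30% = $57,000.00
Remaining $33,500 at 27% = $9,045.00
Fee: $73,390.00 + $78,280.00 + $57,000.00 + $9,045.00 = $217,715.00
$217,715.00 is under the $333,000 cap.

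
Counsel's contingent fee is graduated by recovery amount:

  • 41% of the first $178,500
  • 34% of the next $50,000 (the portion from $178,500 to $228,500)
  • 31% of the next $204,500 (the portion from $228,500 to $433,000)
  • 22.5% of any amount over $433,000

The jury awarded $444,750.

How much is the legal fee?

First $178,500 at 41% = $73,185.00
Next $50,000 at 34% = $17,000.00
Next $204,500 at 31% = $63,395.00
Remaining $11,750 at 22.5% = $2,643.75
Fee: $73,185.00 + $17,000.00 + $63,395.00 + $2,643.75 = $156,223.75

$156,223.75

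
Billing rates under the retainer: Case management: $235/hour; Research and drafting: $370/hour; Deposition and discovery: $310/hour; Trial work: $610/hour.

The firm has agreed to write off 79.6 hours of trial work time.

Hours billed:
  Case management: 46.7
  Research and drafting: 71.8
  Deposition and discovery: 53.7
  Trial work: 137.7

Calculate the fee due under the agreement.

$89,628.50

Case management: 46.7 × $235 = $10,974.50
Research and drafting: 71.8 × $370 = $26,566.00
Deposition and discovery: 53.7 × $310 = $16,647.00
Trial work: 137.7 × $610 = $83,997.00
Subtotal: $138,184.50
Write-off: 79.6 × $610 = $48,556.00
Total: $138,184.50 − $48,556.00 = $89,628.50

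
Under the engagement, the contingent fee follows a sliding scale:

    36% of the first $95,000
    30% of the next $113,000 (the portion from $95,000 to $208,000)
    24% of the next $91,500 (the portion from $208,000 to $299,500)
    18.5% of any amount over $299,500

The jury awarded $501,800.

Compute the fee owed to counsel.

First $95,000 at 36% = $34,200.00
Next $113,000 at 30% = $33,900.00
Next $91,500 at 24% = $21,960.00
Remaining $202,300 at 18.5% = $37,425.50
Fee: $34,200.00 + $33,900.00 + $21,960.00 + $37,425.50 = $127,485.50

$127,485.50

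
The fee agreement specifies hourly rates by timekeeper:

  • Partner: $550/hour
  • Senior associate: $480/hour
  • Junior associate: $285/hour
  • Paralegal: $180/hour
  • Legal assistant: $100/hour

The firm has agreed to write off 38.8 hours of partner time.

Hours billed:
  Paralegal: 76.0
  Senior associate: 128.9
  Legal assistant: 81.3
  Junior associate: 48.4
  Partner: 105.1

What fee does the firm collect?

$133,941.00

Partner: 105.1 × $550 = $57,805.00
Senior associate: 128.9 × $480 = $61,872.00
Junior associate: 48.4 × $285 = $13,794.00
Paralegal: 76.0 × $180 = $13,680.00
Legal assistant: 81.3 × $100 = $8,130.00
Subtotal: $155,281.00
Write-off: 38.8 × $550 = $21,340.00
Total: $155,281.00 − $21,340.00 = $133,941.00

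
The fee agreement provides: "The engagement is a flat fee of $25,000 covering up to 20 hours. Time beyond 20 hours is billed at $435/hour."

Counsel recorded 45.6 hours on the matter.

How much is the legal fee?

Flat fee: $25,000.00
Excess hours: 45.6 − 20 = 25.6
Overrun: 25.6 × $435 = $11,136.00
Total: $25,000.00 + $11,136.00 = $36,136.00

$36,136.00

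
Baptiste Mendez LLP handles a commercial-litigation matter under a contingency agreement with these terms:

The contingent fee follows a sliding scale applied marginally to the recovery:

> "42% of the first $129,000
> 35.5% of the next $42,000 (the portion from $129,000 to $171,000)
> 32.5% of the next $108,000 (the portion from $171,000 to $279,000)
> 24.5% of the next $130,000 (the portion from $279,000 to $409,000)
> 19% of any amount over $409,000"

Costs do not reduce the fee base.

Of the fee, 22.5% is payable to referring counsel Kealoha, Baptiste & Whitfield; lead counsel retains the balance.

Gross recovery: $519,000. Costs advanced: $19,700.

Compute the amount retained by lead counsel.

Fee base is the gross recovery, $519,000; costs are reimbursed separately.
First $129,000 at 42% = $54,180.00
Next $42,000 at 35.5% = $14,910.00
Next $108,000 at 32.5% = $35,100.00
Next $130,000 at 24.5% = $31,850.00
Remaining $110,000 at 19% = $20,900.00
Fee: $54,180.00 + $14,910.00 + $35,100.00 + $31,850.00 + $20,900.00 = $156,940.00
Referral share: 22.5% of $156,940.00 = $35,311.50; lead counsel retains $156,940.00 − $35,311.50 = $121,628.50.

$121,628.50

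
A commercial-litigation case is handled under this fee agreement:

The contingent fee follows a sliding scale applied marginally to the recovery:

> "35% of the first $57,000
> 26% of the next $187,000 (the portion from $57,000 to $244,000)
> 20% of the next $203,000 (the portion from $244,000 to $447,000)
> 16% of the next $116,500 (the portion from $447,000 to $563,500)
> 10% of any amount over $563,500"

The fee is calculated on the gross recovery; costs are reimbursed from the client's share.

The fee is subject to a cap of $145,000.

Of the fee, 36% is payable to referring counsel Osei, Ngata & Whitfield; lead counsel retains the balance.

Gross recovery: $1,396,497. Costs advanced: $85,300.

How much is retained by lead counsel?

$92,800.00

Fee base is the gross recovery, $1,396,497; costs are reimbursed separately.
First $57,000 at 35% = $19,950.00
Next $187,000 at 26% = $48,620.00
Next $203,000 at 20% = $40,600.00
Next $116,500 at 16% = $18,640.00
Remaining $832,997 at 10% = $83,299.70
Fee: $19,950.00 + $48,620.00 + $40,600.00 + $18,640.00 + $83,299.70 = $211,109.70
$211,109.70 exceeds the $145,000 cap, so the fee is capped at $145,000.00.
Referral share: 36% of $145,000.00 = $52,200.00; lead counsel retains $145,000.00 − $52,200.00 = $92,800.00.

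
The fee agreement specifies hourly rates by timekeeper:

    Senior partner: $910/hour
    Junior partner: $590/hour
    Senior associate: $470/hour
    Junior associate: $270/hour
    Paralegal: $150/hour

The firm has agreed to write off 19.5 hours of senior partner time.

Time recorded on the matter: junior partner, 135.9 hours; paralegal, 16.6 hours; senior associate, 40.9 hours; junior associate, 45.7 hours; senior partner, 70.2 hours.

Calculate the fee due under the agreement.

Senior partner: 70.2 × $910 = $63,882.00
Junior partner: 135.9 × $590 = $80,181.00
Senior associate: 40.9 × $470 = $19,223.00
Junior associate: 45.7 × $270 = $12,339.00
Paralegal: 16.6 × $150 = $2,490.00
Subtotal: $178,115.00
Write-off: 19.5 × $910 = $17,745.00
Total: $178,115.00 − $17,745.00 = $160,370.00

$160,370.00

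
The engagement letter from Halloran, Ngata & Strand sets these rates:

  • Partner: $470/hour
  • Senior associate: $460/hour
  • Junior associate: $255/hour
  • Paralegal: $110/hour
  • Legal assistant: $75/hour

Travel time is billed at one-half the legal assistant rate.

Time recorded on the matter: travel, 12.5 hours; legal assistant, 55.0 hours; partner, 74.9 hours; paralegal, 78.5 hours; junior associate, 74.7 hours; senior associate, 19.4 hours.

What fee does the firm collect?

Partner: 74.9 × $470 = $35,203.00
Senior associate: 19.4 × $460 = $8,924.00
Junior associate: 74.7 × $255 = $19,048.50
Paralegal: 78.5 × $110 = $8,635.00
Legal assistant: 55.0 × $75 = $4,125.00
Subtotal: $35,203.00 + $8,924.00 + $19,048.50 + $8,635.00 + $4,125.00 = $75,935.50
Travel: 12.5 × ($75 ÷ 2) = 12.5 × $37.50 = $468.75
Total: $75,935.50 + $468.75 = $76,404.25

$76,404.25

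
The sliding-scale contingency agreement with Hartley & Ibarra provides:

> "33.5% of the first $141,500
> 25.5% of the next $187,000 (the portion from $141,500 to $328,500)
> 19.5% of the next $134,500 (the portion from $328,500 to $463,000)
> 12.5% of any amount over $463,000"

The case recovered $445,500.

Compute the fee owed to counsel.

First $141,500 at 33.5% = $47,402.50
Next $187,000 at 25.5% = $47,685.00
Remaining $117,000 at 19.5% = $22,815.00
Fee: $47,402.50 + $47,685.00 + $22,815.00 = $117,902.50

$117,902.50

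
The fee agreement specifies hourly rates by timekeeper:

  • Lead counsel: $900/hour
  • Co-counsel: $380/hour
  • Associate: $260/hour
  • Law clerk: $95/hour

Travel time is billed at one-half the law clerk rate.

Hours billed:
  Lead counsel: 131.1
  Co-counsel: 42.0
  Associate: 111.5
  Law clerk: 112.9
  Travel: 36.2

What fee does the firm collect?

$175,385.00

Lead counsel: 131.1 × $900 = $117,990.00
Co-counsel: 42.0 × $380 = $15,960.00
Associate: 111.5 × $260 = $28,990.00
Law clerk: 112.9 × $95 = $10,725.50
Subtotal: $117,990.00 + $15,960.00 + $28,990.00 + $10,725.50 = $173,665.50
Travel: 36.2 × ($95 ÷ 2) = 36.2 × $47.50 = $1,719.50
Total: $173,665.50 + $1,719.50 = $175,385.00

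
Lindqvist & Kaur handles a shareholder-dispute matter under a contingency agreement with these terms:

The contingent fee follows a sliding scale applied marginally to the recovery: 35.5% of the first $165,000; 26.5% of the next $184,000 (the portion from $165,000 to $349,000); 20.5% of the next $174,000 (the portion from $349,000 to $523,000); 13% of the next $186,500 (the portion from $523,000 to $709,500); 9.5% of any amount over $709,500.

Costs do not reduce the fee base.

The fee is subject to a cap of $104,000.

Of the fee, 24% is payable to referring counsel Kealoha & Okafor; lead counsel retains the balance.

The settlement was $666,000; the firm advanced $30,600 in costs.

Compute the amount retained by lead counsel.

$79,040.00

Fee base is the gross recovery, $666,000; costs are reimbursed separately.
First $165,000 at 35.5% = $58,575.00
Next $184,000 at 26.5% = $48,760.00
Next $174,000 at 20.5% = $35,670.00
Remaining $143,000 at 13% = $18,590.00
Fee: $58,575.00 + $48,760.00 + $35,670.00 + $18,590.00 = $161,595.00
$161,595.00 exceeds the $104,000 cap, so the fee is capped at $104,000.00.
Referral share: 24% of $104,000.00 = $24,960.00; lead counsel retains $104,000.00 − $24,960.00 = $79,040.00.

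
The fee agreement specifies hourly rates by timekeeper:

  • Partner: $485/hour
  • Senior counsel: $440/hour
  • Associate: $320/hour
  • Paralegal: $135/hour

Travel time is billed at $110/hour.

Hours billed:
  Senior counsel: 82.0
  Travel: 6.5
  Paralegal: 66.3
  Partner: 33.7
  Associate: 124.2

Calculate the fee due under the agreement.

$101,834.00

Partner: 33.7 × $485 = $16,344.50
Senior counsel: 82.0 × $440 = $36,080.00
Associate: 124.2 × $320 = $39,744.00
Paralegal: 66.3 × $135 = $8,950.50
Subtotal: $16,344.50 + $36,080.00 + $39,744.00 + $8,950.50 = $101,119.00
Travel: 6.5 × $110 = $715.00
Total: $101,119.00 + $715.00 = $101,834.00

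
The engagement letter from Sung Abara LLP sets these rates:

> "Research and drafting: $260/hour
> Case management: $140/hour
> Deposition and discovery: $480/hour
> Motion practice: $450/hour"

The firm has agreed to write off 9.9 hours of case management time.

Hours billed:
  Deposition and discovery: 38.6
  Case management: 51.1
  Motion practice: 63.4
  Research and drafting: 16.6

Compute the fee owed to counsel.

$57,142.00

Research and drafting: 16.6 × $260 = $4,316.00
Case management: 51.1 × $140 = $7,154.00
Deposition and discovery: 38.6 × $480 = $18,528.00
Motion practice: 63.4 × $450 = $28,530.00
Subtotal: $58,528.00
Write-off: 9.9 × $140 = $1,386.00
Total: $58,528.00 − $1,386.00 = $57,142.00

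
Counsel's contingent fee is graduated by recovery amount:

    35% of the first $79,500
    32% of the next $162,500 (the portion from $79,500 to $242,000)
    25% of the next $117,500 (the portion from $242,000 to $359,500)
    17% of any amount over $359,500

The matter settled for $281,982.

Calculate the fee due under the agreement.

$89,820.50

First $79,500 at 35% = $27,825.00
Next $162,500 at 32% = $52,000.00
Remaining $39,982 at 25% = $9,995.50
Fee: $27,825.00 + $52,000.00 + $9,995.50 = $89,820.50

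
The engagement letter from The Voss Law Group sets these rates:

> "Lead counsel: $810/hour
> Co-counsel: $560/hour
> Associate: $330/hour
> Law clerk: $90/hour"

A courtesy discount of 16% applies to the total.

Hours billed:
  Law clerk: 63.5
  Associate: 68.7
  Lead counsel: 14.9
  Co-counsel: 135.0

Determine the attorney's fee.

$97,486.20

Lead counsel: 14.9 × $810 = $12,069.00
Co-counsel: 135.0 × $560 = $75,600.00
Associate: 68.7 × $330 = $22,671.00
Law clerk: 63.5 × $90 = $5,715.00
Subtotal: $116,055.00
Less 16% discount: −$18,568.80
Total: $116,055.00 − $18,568.80 = $97,486.20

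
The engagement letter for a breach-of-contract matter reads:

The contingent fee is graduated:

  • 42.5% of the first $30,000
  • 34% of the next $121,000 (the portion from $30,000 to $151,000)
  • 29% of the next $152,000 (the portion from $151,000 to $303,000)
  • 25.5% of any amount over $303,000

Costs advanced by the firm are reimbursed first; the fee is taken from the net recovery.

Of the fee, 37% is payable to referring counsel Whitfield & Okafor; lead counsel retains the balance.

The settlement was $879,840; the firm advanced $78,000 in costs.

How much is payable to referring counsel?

$83,314.45

Fee base (net of costs): $879,840 − $78,000 = $801,840
First $30,000 at 42.5% = $12,750.00
Next $121,000 at 34% = $41,140.00
Next $152,000 at 29% = $44,080.00
Remaining $498,840 at 25.5% = $127,204.20
Fee: $12,750.00 + $41,140.00 + $44,080.00 + $127,204.20 = $225,174.20
Referral share: 37% of $225,174.20 = $83,314.45; lead counsel retains $225,174.20 − $83,314.45 = $141,859.75.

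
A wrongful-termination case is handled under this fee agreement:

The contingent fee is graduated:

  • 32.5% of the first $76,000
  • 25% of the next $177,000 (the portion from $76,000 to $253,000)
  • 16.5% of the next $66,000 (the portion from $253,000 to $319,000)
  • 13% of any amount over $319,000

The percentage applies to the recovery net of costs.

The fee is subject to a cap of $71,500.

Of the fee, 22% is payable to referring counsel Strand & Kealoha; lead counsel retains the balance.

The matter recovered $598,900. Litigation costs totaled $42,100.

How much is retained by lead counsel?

$55,770.00

Fee base (net of costs): $598,900 − $42,100 = $556,800
First $76,000 at 32.5% = $24,700.00
Next $177,000 at 25% = $44,250.00
Next $66,000 at 16.5% = $10,890.00
Remaining $237,800 at 13% = $30,914.00
Fee: $24,700.00 + $44,250.00 + $10,890.00 + $30,914.00 = $110,754.00
$110,754.00 exceeds the $71,500 cap, so the fee is capped at $71,500.00.
Referral share: 22% of $71,500.00 = $15,730.00; lead counsel retains $71,500.00 − $15,730.00 = $55,770.00.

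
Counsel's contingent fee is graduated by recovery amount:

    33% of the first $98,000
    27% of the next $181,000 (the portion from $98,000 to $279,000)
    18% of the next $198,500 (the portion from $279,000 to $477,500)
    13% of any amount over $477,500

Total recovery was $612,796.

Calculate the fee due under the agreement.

First $98,000 at 33% = $32,340.00
Next $181,000 at 27% = $48,870.00
Next $198,500 at 18% = $35,730.00
Remaining $135,296 at 13% = $17,588.48
Fee: $32,340.00 + $48,870.00 + $35,730.00 + $17,588.48 = $134,528.48

$134,528.48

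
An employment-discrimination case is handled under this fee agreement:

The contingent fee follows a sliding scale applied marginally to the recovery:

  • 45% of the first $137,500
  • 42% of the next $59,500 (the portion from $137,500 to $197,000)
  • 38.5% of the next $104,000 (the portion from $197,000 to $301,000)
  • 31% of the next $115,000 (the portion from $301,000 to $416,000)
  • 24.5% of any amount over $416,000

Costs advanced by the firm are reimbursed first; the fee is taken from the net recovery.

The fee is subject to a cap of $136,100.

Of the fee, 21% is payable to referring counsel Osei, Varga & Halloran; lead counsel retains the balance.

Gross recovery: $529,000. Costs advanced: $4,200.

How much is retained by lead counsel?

Fee base (net of costs): $529,000 − $4,200 = $524,800
First $137,500 at 45% = $61,875.00
Next $59,500 at 42% = $24,990.00
Next $104,000 at 38.5% = $40,040.00
Next $115,000 at 31% = $35,650.00
Remaining $108,800 at 24.5% = $26,656.00
Fee: $61,875.00 + $24,990.00 + $40,040.00 + $35,650.00 + $26,656.00 = $189,211.00
$189,211.00 exceeds the $136,100 cap, so the fee is capped at $136,100.00.
Referral share: 21% of $136,100.00 = $28,581.00; lead counsel retains $136,100.00 − $28,581.00 = $107,519.00.

$107,519.00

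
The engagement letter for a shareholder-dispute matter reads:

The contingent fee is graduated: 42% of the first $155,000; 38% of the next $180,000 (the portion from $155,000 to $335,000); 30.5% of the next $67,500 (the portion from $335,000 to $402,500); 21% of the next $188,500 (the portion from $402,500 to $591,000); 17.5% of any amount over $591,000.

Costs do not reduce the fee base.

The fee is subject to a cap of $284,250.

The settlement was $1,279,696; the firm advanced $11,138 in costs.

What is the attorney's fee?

$284,250.00

Fee base is the gross recovery, $1,279,696; costs are reimbursed separately.
First $155,000 at 42% = $65,100.00
Next $180,000 at 38% = $68,400.00
Next $67,500 at 30.5% = $20,587.50
Next $188,500 at 21% = $39,585.00
Remaining $688,696 at 17.5% = $120,521.80
Fee: $65,100.00 + $68,400.00 + $20,587.50 + $39,585.00 + $120,521.80 = $314,194.30
$314,194.30 exceeds the $284,250 cap, so the fee is capped at $284,250.00.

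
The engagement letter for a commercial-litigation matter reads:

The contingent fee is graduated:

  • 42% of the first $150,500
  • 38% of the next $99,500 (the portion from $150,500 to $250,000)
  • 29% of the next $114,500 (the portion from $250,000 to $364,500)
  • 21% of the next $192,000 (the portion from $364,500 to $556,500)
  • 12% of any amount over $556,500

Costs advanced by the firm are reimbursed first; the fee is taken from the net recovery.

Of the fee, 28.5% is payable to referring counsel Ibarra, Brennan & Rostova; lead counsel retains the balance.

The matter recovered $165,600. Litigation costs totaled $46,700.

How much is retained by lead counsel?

$35,705.67

Fee base (net of costs): $165,600 − $46,700 = $118,900
First $118,900 at 42% = $49,938.00
Referral share: 28.5% of $49,938.00 = $14,232.33; lead counsel retains $49,938.00 − $14,232.33 = $35,705.67.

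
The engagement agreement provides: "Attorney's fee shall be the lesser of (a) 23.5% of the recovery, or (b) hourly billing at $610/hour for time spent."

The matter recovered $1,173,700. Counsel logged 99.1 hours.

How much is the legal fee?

$60,451.00

(a) 23.5% of $1,173,700 = $275,819.50
(b) 99.1 × $610 = $60,451.00
The lesser is (b): $60,451.00.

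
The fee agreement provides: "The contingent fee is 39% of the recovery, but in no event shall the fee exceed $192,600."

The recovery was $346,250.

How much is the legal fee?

39% of $346,250 = $135,037.50
That is under the $192,600 cap.

$135,037.50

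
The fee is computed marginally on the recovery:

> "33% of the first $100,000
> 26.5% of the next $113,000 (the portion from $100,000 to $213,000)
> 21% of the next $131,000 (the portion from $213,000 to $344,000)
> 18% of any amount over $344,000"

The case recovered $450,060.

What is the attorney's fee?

$109,545.80

First $100,000 at 33% = $33,000.00
Next $113,000 at 26.5% = $29,945.00
Next $131,000 at 21% = $27,510.00
Remaining $106,060 at 18% = $19,090.80
Fee: $33,000.00 + $29,945.00 + $27,510.00 + $19,090.80 = $109,545.80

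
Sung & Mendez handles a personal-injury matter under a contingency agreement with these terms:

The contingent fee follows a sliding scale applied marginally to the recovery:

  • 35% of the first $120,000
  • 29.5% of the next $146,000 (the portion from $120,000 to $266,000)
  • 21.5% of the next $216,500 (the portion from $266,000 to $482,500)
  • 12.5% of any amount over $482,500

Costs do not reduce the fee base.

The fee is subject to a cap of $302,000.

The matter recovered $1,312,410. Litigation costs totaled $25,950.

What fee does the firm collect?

$235,356.25

Fee base is the gross recovery, $1,312,410; costs are reimbursed separately.
First $120,000 at 35% = $42,000.00
Next $146,000 at 29.5% = $43,070.00
Next $216,500 at 21.5% = $46,547.50
Remaining $829,910 at 12.5% = $103,738.75
Fee: $42,000.00 + $43,070.00 + $46,547.50 + $103,738.75 = $235,356.25
$235,356.25 is under the $302,000 cap.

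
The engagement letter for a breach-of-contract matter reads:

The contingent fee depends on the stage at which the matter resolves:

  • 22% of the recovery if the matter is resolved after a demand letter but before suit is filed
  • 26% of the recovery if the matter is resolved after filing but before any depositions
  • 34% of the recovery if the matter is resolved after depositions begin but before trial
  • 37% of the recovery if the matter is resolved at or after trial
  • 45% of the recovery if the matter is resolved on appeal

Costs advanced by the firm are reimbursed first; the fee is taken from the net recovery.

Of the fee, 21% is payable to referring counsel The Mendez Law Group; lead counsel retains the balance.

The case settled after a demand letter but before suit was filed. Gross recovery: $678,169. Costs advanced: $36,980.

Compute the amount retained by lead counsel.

$111,438.65

Fee base (net of costs): $678,169 − $36,980 = $641,189
The matter settled after a demand letter but before suit was filed, so the 22% rate applies.
$641,189 × 22% = $141,061.58
Referral share: 21% of $141,061.58 = $29,622.93; lead counsel retains $141,061.58 − $29,622.93 = $111,438.65.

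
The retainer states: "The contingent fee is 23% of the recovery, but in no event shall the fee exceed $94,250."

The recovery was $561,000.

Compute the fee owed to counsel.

$94,250.00

23% of $561,000 = $129,030.00
That exceeds the $94,250 cap, so the fee is capped at $94,250.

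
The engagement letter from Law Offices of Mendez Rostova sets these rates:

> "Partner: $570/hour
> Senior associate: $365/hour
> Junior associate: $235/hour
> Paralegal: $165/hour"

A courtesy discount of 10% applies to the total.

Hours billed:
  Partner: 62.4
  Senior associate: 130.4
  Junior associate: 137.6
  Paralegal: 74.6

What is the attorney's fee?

Partner: 62.4 × $570 = $35,568.00
Senior associate: 130.4 × $365 = $47,596.00
Junior associate: 137.6 × $235 = $32,336.00
Paralegal: 74.6 × $165 = $12,309.00
Subtotal: $127,809.00
Less 10% discount: −$12,780.90
Total: $127,809.00 − $12,780.90 = $115,028.10

$115,028.10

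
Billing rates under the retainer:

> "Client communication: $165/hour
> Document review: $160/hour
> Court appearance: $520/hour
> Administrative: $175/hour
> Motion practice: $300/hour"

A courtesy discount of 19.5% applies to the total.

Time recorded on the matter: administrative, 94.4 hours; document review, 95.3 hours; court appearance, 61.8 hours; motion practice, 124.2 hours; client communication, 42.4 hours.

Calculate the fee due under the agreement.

$87,068.80

Client communication: 42.4 × $165 = $6,996.00
Document review: 95.3 × $160 = $15,248.00
Court appearance: 61.8 × $520 = $32,136.00
Administrative: 94.4 × $175 = $16,520.00
Motion practice: 124.2 × $300 = $37,260.00
Subtotal: $108,160.00
Less 19.5% discount: −$21,091.20
Total: $108,160.00 − $21,091.20 = $87,068.80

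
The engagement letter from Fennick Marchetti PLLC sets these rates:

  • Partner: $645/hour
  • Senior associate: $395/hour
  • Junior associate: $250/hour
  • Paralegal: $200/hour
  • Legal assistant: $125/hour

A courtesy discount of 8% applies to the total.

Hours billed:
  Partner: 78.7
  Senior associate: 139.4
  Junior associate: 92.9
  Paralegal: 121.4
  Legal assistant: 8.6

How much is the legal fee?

$142,052.14

Partner: 78.7 × $645 = $50,761.50
Senior associate: 139.4 × $395 = $55,063.00
Junior associate: 92.9 × $250 = $23,225.00
Paralegal: 121.4 × $200 = $24,280.00
Legal assistant: 8.6 × $125 = $1,075.00
Subtotal: $154,404.50
Less 8% discount: −$12,352.36
Total: $154,404.50 − $12,352.36 = $142,052.14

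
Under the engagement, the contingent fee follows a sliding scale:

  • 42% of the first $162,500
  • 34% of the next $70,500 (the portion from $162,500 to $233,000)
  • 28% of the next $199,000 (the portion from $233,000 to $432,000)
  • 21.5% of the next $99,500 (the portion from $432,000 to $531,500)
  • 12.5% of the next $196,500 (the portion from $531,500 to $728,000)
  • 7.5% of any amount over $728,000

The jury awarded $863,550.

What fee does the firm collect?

First $162,500 at 42% = $68,250.00
Next $70,500 at 34% = $23,970.00
Next $199,000 at 28% = $55,720.00
Next $99,500 at 21.5% = $21,392.50
Next $196,500 at 12.5% = $24,562.50
Remaining $135,550 at 7.5% = $10,166.25
Fee: $68,250.00 + $23,970.00 + $55,720.00 + $21,392.50 + $24,562.50 + $10,166.25 = $204,061.25

$204,061.25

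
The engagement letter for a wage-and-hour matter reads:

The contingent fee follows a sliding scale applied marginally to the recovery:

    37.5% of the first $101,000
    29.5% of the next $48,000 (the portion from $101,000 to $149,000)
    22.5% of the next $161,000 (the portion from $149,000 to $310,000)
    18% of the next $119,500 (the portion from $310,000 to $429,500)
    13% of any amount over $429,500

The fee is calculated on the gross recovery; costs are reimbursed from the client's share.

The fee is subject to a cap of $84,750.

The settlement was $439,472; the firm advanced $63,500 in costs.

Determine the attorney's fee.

Fee base is the gross recovery, $439,472; costs are reimbursed separately.
First $101,000 at 37.5% = $37,875.00
Next $48,000 at 29.5% = $14,160.00
Next $161,000 at 22.5% = $36,225.00
Next $119,500 at 18% = $21,510.00
Remaining $9,972 at 13% = $1,296.36
Fee: $37,875.00 + $14,160.00 + $36,225.00 + $21,510.00 + $1,296.36 = $111,066.36
$111,066.36 exceeds the $84,750 cap, so the fee is capped at $84,750.00.

$84,750.00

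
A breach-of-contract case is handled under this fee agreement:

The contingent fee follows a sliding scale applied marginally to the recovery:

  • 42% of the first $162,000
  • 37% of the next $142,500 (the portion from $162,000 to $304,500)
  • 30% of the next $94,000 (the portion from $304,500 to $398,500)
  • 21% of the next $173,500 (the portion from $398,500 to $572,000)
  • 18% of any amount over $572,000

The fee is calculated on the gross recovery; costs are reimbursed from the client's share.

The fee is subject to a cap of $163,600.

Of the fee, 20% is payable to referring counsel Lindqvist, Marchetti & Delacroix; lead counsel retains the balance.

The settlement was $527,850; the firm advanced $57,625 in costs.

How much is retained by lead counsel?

Fee base is the gross recovery, $527,850; costs are reimbursed separately.
First $162,000 at 42% = $68,040.00
Next $142,500 at 37% = $52,725.00
Next $94,000 at 30% = $28,200.00
Remaining $129,350 at 21% = $27,163.50
Fee: $68,040.00 + $52,725.00 + $28,200.00 + $27,163.50 = $176,128.50
$176,128.50 exceeds the $163,600 cap, so the fee is capped at $163,600.00.
Referral share: 20% of $163,600.00 = $32,720.00; lead counsel retains $163,600.00 − $32,720.00 = $130,880.00.

$130,880.00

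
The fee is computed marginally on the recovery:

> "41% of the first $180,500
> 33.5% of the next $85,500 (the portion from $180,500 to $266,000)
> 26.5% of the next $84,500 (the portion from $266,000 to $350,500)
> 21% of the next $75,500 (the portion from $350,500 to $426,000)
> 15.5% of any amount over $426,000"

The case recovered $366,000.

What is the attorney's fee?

First $180,500 at 41% = $74,005.00
Next $85,500 at 33.5% = $28,642.50
Next $84,500 at 26.5% = $22,392.50
Remaining $15,500 at 21% = $3,255.00
Fee: $74,005.00 + $28,642.50 + $22,392.50 + $3,255.00 = $128,295.00

$128,295.00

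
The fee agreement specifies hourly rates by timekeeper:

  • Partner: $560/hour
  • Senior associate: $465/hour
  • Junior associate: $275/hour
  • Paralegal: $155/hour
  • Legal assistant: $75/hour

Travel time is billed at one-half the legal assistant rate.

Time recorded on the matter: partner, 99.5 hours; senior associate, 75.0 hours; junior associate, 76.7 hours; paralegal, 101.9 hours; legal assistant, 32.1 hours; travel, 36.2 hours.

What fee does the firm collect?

Partner: 99.5 × $560 = $55,720.00
Senior associate: 75.0 × $465 = $34,875.00
Junior associate: 76.7 × $275 = $21,092.50
Paralegal: 101.9 × $155 = $15,794.50
Legal assistant: 32.1 × $75 = $2,407.50
Subtotal: $55,720.00 + $34,875.00 + $21,092.50 + $15,794.50 + $2,407.50 = $129,889.50
Travel: 36.2 × ($75 ÷ 2) = 36.2 × $37.50 = $1,357.50
Total: $129,889.50 + $1,357.50 = $131,247.00

$131,247.00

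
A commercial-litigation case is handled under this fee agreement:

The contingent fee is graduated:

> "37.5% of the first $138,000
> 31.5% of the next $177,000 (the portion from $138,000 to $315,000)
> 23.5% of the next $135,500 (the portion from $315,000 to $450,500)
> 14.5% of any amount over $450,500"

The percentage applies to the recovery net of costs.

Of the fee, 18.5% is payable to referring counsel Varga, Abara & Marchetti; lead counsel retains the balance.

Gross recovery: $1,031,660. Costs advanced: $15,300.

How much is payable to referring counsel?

$40,958.48

Fee base (net of costs): $1,031,660 − $15,300 = $1,016,360
First $138,000 at 37.5% = $51,750.00
Next $177,000 at 31.5% = $55,755.00
Next $135,500 at 23.5% = $31,842.50
Remaining $565,860 at 14.5% = $82,049.70
Fee: $51,750.00 + $55,755.00 + $31,842.50 + $82,049.70 = $221,397.20
Referral share: 18.5% of $221,397.20 = $40,958.48; lead counsel retains $221,397.20 − $40,958.48 = $180,438.72.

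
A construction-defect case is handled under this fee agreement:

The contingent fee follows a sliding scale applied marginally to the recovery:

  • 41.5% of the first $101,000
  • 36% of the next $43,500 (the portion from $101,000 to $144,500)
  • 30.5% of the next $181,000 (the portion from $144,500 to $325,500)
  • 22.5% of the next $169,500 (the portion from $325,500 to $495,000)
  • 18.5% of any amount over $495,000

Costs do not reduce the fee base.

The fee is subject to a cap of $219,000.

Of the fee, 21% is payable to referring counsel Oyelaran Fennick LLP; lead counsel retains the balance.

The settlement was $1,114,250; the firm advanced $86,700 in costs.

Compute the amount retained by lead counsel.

$173,010.00

Fee base is the gross recovery, $1,114,250; costs are reimbursed separately.
First $101,000 at 41.5% = $41,915.00
Next $43,500 at 36% = $15,660.00
Next $181,000 at 30.5% = $55,205.00
Next $169,500 at 22.5% = $38,137.50
Remaining $619,250 at 18.5% = $114,561.25
Fee: $41,915.00 + $15,660.00 + $55,205.00 + $38,137.50 + $114,561.25 = $265,478.75
$265,478.75 exceeds the $219,000 cap, so the fee is capped at $219,000.00.
Referral share: 21% of $219,000.00 = $45,990.00; lead counsel retains $219,000.00 − $45,990.00 = $173,010.00.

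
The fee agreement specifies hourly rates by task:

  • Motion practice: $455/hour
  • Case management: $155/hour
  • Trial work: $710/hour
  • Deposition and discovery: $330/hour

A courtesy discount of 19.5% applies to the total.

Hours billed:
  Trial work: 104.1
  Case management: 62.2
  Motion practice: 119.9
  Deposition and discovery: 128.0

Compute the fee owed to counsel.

Motion practice: 119.9 × $455 = $54,554.50
Case management: 62.2 × $155 = $9,641.00
Trial work: 104.1 × $710 = $73,911.00
Deposition and discovery: 128.0 × $330 = $42,240.00
Subtotal: $180,346.50
Less 19.5% discount: −$35,167.57
Total: $180,346.50 − $35,167.57 = $145,178.93

$145,178.93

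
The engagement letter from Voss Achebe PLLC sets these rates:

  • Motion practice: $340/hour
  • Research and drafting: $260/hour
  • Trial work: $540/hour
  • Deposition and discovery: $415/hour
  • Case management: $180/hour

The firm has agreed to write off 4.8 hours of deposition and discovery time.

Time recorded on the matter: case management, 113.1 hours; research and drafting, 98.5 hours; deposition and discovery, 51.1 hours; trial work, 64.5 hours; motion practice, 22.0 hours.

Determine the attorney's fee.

$107,492.50

Motion practice: 22.0 × $340 = $7,480.00
Research and drafting: 98.5 × $260 = $25,610.00
Trial work: 64.5 × $540 = $34,830.00
Deposition and discovery: 51.1 × $415 = $21,206.50
Case management: 113.1 × $180 = $20,358.00
Subtotal: $109,484.50
Write-off: 4.8 × $415 = $1,992.00
Total: $109,484.50 − $1,992.00 = $107,492.50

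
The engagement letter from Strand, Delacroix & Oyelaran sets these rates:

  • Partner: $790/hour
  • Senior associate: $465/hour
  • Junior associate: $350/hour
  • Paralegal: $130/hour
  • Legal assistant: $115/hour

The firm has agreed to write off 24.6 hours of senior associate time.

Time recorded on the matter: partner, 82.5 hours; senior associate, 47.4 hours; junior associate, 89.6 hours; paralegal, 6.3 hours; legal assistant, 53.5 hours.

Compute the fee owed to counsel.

$114,108.50

Partner: 82.5 × $790 = $65,175.00
Senior associate: 47.4 × $465 = $22,041.00
Junior associate: 89.6 × $350 = $31,360.00
Paralegal: 6.3 × $130 = $819.00
Legal assistant: 53.5 × $115 = $6,152.50
Subtotal: $125,547.50
Write-off: 24.6 × $465 = $11,439.00
Total: $125,547.50 − $11,439.00 = $114,108.50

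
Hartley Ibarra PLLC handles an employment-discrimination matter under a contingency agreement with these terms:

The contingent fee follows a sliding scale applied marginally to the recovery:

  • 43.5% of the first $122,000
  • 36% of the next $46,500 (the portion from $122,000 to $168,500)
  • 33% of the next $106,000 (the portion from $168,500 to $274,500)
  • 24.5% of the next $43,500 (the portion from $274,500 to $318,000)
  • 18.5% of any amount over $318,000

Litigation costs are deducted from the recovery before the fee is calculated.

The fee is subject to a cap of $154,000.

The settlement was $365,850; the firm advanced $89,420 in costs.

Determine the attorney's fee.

$105,262.85

Fee base (net of costs): $365,850 − $89,420 = $276,430
First $122,000 at 43.5% = $53,070.00
Next $46,500 at 36% = $16,740.00
Next $106,000 at 33% = $34,980.00
Remaining $1,930 at 24.5% = $472.85
Fee: $53,070.00 + $16,740.00 + $34,980.00 + $472.85 = $105,262.85
$105,262.85 is under the $154,000 cap.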